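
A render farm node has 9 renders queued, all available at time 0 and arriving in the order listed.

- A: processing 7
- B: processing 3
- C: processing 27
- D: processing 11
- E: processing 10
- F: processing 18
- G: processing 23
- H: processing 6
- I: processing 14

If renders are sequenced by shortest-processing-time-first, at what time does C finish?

119

SPT (increasing processing time): B H A E D I F G C.
B: 0→3
H: 3→9
A: 9→16
E: 16→26
D: 26→37
I: 37→51
F: 51→69
G: 69→92
C: 92→119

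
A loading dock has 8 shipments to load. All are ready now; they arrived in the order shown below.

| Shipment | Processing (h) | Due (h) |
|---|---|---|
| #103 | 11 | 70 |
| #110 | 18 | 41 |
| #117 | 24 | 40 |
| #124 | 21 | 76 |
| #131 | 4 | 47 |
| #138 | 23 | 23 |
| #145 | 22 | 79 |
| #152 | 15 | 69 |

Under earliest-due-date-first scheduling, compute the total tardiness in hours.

EDD (increasing due date): #138 #117 #110 #131 #152 #103 #124 #145.
#138: 0→23, due 23, tardiness 0
#117: 23→47, due 40, tardiness 7
#110: 47→65, due 41, tardiness 24
#131: 65→69, due 47, tardiness 22
#152: 69→84, due 69, tardiness 15
#103: 84→95, due 70, tardiness 25
#124: 95→116, due 76, tardiness 40
#145: 116→138, due 79, tardiness 59
Sum = 0+7+24+22+15+25+40+59 = 192.

192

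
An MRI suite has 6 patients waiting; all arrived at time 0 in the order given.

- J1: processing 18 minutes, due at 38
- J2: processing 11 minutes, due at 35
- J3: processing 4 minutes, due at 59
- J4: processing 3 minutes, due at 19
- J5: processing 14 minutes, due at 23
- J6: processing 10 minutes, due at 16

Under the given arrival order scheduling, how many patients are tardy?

FIFO (arrival order): J1 J2 J3 J4 J5 J6.
J1: 0→18, due 38, tardiness 0
J2: 18→29, due 35, tardiness 0
J3: 29→33, due 59, tardiness 0
J4: 33→36, due 19, tardiness 17
J5: 36→50, due 23, tardiness 27
J6: 50→60, due 16, tardiness 44
Late patients: 3.

3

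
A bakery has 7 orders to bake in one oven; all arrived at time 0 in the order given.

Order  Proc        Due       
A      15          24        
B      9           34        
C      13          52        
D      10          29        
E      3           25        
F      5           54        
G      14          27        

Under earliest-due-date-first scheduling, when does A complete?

15

EDD (increasing due date): A E G D B C F.
A: 0→15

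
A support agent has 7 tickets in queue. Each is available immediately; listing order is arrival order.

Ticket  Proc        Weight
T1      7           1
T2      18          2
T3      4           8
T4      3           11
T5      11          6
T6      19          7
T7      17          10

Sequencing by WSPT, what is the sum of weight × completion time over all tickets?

WSPT (decreasing weight/processing-time ratio): T4 T3 T7 T5 T6 T1 T2.
T4: finishes 3, weight 11, w·C = 33
T3: finishes 7, weight 8, w·C = 56
T7: finishes 24, weight 10, w·C = 240
T5: finishes 35, weight 6, w·C = 210
T6: finishes 54, weight 7, w·C = 378
T1: finishes 61, weight 1, w·C = 61
T2: finishes 79, weight 2, w·C = 158
Sum = 33+56+240+210+378+61+158 = 1136.

1136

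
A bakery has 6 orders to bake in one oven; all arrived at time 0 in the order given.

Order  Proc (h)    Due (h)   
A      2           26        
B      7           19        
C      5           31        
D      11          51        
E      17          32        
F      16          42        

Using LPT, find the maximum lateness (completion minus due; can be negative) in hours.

32

LPT (decreasing processing time): E F D B C A.
E: 0→17, due 32, lateness -15
F: 17→33, due 42, lateness -9
D: 33→44, due 51, lateness -7
B: 44→51, due 19, lateness 32
C: 51→56, due 31, lateness 25
A: 56→58, due 26, lateness 32
Maximum = 32.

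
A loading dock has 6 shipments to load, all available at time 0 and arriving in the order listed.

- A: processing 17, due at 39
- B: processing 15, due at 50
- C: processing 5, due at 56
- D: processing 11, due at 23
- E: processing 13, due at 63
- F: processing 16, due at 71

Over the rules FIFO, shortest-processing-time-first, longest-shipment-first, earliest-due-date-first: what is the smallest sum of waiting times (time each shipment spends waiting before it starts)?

154

FIFO (arrival order): A B C D E F.
A: waits 0, runs 0→17
B: waits 17, runs 17→32
C: waits 32, runs 32→37
D: waits 37, runs 37→48
E: waits 48, runs 48→61
F: waits 61, runs 61→77
Sum = 0+17+32+37+48+61 = 195.
SPT (increasing processing time): C D E B F A.
C: waits 0, runs 0→5
D: waits 5, runs 5→16
E: waits 16, runs 16→29
B: waits 29, runs 29→44
F: waits 44, runs 44→60
A: waits 60, runs 60→77
Sum = 0+5+16+29+44+60 = 154.
LPT (decreasing processing time): A F B E D C.
A: waits 0, runs 0→17
F: waits 17, runs 17→33
B: waits 33, runs 33→48
E: waits 48, runs 48→61
D: waits 61, runs 61→72
C: waits 72, runs 72→77
Sum = 0+17+33+48+61+72 = 231.
EDD (increasing due date): D A B C E F.
D: waits 0, runs 0→11
A: waits 11, runs 11→28
B: waits 28, runs 28→43
C: waits 43, runs 43→48
E: waits 48, runs 48→61
F: waits 61, runs 61→77
Sum = 0+11+28+43+48+61 = 191.
FIFO 195, SPT 154, LPT 231, EDD 191 → minimum 154.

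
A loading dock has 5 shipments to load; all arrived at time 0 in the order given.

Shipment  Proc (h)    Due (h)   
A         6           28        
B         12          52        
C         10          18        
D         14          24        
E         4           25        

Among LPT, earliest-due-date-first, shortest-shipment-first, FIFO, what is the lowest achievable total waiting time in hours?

66

LPT (decreasing processing time): D B C A E.
D: waits 0, runs 0→14
B: waits 14, runs 14→26
C: waits 26, runs 26→36
A: waits 36, runs 36→42
E: waits 42, runs 42→46
Sum = 0+14+26+36+42 = 118.
EDD (increasing due date): C D E A B.
C: waits 0, runs 0→10
D: waits 10, runs 10→24
E: waits 24, runs 24→28
A: waits 28, runs 28→34
B: waits 34, runs 34→46
Sum = 0+10+24+28+34 = 96.
SPT (increasing processing time): E A C B D.
E: waits 0, runs 0→4
A: waits 4, runs 4→10
C: waits 10, runs 10→20
B: waits 20, runs 20→32
D: waits 32, runs 32→46
Sum = 0+4+10+20+32 = 66.
FIFO (arrival order): A B C D E.
A: waits 0, runs 0→6
B: waits 6, runs 6→18
C: waits 18, runs 18→28
D: waits 28, runs 28→42
E: waits 42, runs 42→46
Sum = 0+6+18+28+42 = 94.
LPT 118, EDD 96, SPT 66, FIFO 94 → minimum 66.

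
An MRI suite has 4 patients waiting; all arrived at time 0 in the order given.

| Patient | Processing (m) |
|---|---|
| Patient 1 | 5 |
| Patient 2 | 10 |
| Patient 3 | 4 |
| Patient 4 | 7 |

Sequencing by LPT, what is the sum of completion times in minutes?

LPT (decreasing processing time): Patient 2 Patient 4 Patient 1 Patient 3.
Patient 2: 0→10
Patient 4: 10→17
Patient 1: 17→22
Patient 3: 22→26
Sum = 10+17+22+26 = 75.

75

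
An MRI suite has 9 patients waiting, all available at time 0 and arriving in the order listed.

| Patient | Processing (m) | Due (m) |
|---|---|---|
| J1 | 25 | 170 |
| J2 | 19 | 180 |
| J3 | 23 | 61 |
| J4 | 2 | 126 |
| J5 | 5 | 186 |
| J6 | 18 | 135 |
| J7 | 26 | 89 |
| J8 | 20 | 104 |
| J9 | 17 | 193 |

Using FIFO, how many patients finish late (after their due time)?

FIFO (arrival order): J1 J2 J3 J4 J5 J6 J7 J8 J9.
J1: 0→25, due 170, tardiness 0
J2: 25→44, due 180, tardiness 0
J3: 44→67, due 61, tardiness 6
J4: 67→69, due 126, tardiness 0
J5: 69→74, due 186, tardiness 0
J6: 74→92, due 135, tardiness 0
J7: 92→118, due 89, tardiness 29
J8: 118→138, due 104, tardiness 34
J9: 138→155, due 193, tardiness 0
Late patients: 3.

3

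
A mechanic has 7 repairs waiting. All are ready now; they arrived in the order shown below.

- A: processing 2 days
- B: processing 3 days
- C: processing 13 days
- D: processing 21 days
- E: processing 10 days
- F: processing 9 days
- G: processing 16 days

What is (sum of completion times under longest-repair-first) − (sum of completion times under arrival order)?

LPT (decreasing processing time): D G C E F B A.
D: 0→21
G: 21→37
C: 37→50
E: 50→60
F: 60→69
B: 69→72
A: 72→74
Sum = 21+37+50+60+69+72+74 = 383.
FIFO (arrival order): A B C D E F G.
A: 0→2
B: 2→5
C: 5→18
D: 18→39
E: 39→49
F: 49→58
G: 58→74
Sum = 2+5+18+39+49+58+74 = 245.
Difference = 383 − 245 = 138.

138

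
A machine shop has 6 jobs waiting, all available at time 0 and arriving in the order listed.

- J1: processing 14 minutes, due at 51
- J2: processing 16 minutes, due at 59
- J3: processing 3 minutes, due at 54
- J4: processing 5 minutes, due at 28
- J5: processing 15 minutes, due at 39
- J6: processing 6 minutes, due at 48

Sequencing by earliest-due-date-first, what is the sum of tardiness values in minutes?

0

EDD (increasing due date): J4 J5 J6 J1 J3 J2.
J4: 0→5, due 28, tardiness 0
J5: 5→20, due 39, tardiness 0
J6: 20→26, due 48, tardiness 0
J1: 26→40, due 51, tardiness 0
J3: 40→43, due 54, tardiness 0
J2: 43→59, due 59, tardiness 0
Sum = 0+0+0+0+0+0 = 0.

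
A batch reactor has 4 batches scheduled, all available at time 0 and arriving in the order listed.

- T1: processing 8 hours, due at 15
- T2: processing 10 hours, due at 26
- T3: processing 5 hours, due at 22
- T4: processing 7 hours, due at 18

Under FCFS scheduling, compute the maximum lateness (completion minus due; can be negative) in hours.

FIFO (arrival order): T1 T2 T3 T4.
T1: 0→8, due 15, lateness -7
T2: 8→18, due 26, lateness -8
T3: 18→23, due 22, lateness 1
T4: 23→30, due 18, lateness 12
Maximum = 12.

12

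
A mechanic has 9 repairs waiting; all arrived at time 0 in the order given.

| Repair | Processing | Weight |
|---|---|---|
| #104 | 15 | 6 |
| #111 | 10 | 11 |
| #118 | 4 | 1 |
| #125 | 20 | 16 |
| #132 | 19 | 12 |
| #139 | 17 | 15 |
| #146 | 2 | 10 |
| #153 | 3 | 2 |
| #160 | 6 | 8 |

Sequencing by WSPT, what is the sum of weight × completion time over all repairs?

3375

WSPT (decreasing weight/processing-time ratio): #146 #160 #111 #139 #125 #153 #132 #104 #118.
#146: finishes 2, weight 10, w·C = 20
#160: finishes 8, weight 8, w·C = 64
#111: finishes 18, weight 11, w·C = 198
#139: finishes 35, weight 15, w·C = 525
#125: finishes 55, weight 16, w·C = 880
#153: finishes 58, weight 2, w·C = 116
#132: finishes 77, weight 12, w·C = 924
#104: finishes 92, weight 6, w·C = 552
#118: finishes 96, weight 1, w·C = 96
Sum = 20+64+198+525+880+116+924+552+96 = 3375.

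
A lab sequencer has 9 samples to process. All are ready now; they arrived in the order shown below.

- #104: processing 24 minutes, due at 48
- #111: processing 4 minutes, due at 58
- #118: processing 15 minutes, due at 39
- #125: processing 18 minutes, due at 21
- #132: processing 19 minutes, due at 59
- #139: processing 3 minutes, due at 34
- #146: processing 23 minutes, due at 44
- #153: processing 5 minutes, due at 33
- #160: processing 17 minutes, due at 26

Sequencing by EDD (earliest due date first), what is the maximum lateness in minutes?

EDD (increasing due date): #125 #160 #153 #139 #118 #146 #104 #111 #132.
#125: 0→18, due 21, lateness -3
#160: 18→35, due 26, lateness 9
#153: 35→40, due 33, lateness 7
#139: 40→43, due 34, lateness 9
#118: 43→58, due 39, lateness 19
#146: 58→81, due 44, lateness 37
#104: 81→105, due 48, lateness 57
#111: 105→109, due 58, lateness 51
#132: 109→128, due 59, lateness 69
Maximum = 69.

69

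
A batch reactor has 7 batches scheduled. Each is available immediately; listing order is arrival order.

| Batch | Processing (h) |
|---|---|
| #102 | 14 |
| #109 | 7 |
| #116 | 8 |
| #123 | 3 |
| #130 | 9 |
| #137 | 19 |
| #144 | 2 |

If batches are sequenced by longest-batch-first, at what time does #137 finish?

LPT (decreasing processing time): #137 #102 #130 #116 #109 #123 #144.
#137: 0→19

19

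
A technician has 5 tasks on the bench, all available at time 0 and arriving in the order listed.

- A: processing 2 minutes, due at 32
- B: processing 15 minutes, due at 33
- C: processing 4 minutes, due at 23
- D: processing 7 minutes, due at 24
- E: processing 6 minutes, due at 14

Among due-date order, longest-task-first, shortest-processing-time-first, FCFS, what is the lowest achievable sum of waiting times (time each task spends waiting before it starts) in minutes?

39

EDD (increasing due date): E C D A B.
E: waits 0, runs 0→6
C: waits 6, runs 6→10
D: waits 10, runs 10→17
A: waits 17, runs 17→19
B: waits 19, runs 19→34
Sum = 0+6+10+17+19 = 52.
LPT (decreasing processing time): B D E C A.
B: waits 0, runs 0→15
D: waits 15, runs 15→22
E: waits 22, runs 22→28
C: waits 28, runs 28→32
A: waits 32, runs 32→34
Sum = 0+15+22+28+32 = 97.
SPT (increasing processing time): A C E D B.
A: waits 0, runs 0→2
C: waits 2, runs 2→6
E: waits 6, runs 6→12
D: waits 12, runs 12→19
B: waits 19, runs 19→34
Sum = 0+2+6+12+19 = 39.
FIFO (arrival order): A B C D E.
A: waits 0, runs 0→2
B: waits 2, runs 2→17
C: waits 17, runs 17→21
D: waits 21, runs 21→28
E: waits 28, runs 28→34
Sum = 0+2+17+21+28 = 68.
EDD 52, LPT 97, SPT 39, FIFO 68 → minimum 39.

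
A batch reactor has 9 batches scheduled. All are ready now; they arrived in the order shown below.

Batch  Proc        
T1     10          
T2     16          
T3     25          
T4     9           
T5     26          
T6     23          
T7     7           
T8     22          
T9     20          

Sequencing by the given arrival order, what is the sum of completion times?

FIFO (arrival order): T1 T2 T3 T4 T5 T6 T7 T8 T9.
T1: 0→10
T2: 10→26
T3: 26→51
T4: 51→60
T5: 60→86
T6: 86→109
T7: 109→116
T8: 116→138
T9: 138→158
Sum = 10+26+51+60+86+109+116+138+158 = 754.

754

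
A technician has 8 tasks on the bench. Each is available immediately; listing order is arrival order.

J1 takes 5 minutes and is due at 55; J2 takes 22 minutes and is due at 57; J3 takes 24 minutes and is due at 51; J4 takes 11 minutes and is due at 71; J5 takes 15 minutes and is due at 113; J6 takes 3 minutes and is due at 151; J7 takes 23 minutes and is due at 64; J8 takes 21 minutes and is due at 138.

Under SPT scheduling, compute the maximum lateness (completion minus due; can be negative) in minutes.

73

SPT (increasing processing time): J6 J1 J4 J5 J8 J2 J7 J3.
J6: 0→3, due 151, lateness -148
J1: 3→8, due 55, lateness -47
J4: 8→19, due 71, lateness -52
J5: 19→34, due 113, lateness -79
J8: 34→55, due 138, lateness -83
J2: 55→77, due 57, lateness 20
J7: 77→100, due 64, lateness 36
J3: 100→124, due 51, lateness 73
Maximum = 73.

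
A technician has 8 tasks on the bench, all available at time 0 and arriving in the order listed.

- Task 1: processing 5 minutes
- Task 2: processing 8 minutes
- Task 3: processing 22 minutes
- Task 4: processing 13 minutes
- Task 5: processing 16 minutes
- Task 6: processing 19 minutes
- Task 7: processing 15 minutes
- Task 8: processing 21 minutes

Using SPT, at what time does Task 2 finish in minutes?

13

SPT (increasing processing time): Task 1 Task 2 Task 4 Task 7 Task 5 Task 6 Task 8 Task 3.
Task 1: 0→5
Task 2: 5→13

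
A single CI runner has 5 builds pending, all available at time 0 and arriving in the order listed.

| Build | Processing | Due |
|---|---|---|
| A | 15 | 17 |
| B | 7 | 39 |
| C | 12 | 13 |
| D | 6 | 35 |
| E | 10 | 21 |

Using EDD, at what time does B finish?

EDD (increasing due date): C A E D B.
C: 0→12
A: 12→27
E: 27→37
D: 37→43
B: 43→50

50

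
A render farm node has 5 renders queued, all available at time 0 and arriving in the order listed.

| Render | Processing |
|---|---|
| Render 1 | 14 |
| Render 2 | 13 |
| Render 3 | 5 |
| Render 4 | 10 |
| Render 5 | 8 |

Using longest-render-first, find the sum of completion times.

173

LPT (decreasing processing time): Render 1 Render 2 Render 4 Render 5 Render 3.
Render 1: 0→14
Render 2: 14→27
Render 4: 27→37
Render 5: 37→45
Render 3: 45→50
Sum = 14+27+37+45+50 = 173.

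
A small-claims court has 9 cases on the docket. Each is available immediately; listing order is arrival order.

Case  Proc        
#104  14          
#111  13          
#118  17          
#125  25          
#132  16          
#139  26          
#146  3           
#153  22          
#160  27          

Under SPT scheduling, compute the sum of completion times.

SPT (increasing processing time): #146 #111 #104 #132 #118 #153 #125 #139 #160.
#146: 0→3
#111: 3→16
#104: 16→30
#132: 30→46
#118: 46→63
#153: 63→85
#125: 85→110
#139: 110→136
#160: 136→163
Sum = 3+16+30+46+63+85+110+136+163 = 652.

652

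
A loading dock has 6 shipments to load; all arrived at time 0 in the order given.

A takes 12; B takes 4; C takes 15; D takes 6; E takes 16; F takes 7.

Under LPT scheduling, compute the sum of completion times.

256

LPT (decreasing processing time): E C A F D B.
E: 0→16
C: 16→31
A: 31→43
F: 43→50
D: 50→56
B: 56→60
Sum = 16+31+43+50+56+60 = 256.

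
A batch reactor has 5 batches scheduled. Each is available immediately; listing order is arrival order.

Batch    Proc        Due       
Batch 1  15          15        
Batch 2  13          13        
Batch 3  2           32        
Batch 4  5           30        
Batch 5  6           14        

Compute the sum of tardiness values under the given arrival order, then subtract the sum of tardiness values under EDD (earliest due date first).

5

FIFO (arrival order): Batch 1 Batch 2 Batch 3 Batch 4 Batch 5.
Batch 1: 0→15, due 15, tardiness 0
Batch 2: 15→28, due 13, tardiness 15
Batch 3: 28→30, due 32, tardiness 0
Batch 4: 30→35, due 30, tardiness 5
Batch 5: 35→41, due 14, tardiness 27
Sum = 0+15+0+5+27 = 47.
EDD (increasing due date): Batch 2 Batch 5 Batch 1 Batch 4 Batch 3.
Batch 2: 0→13, due 13, tardiness 0
Batch 5: 13→19, due 14, tardiness 5
Batch 1: 19→34, due 15, tardiness 19
Batch 4: 34→39, due 30, tardiness 9
Batch 3: 39→41, due 32, tardiness 9
Sum = 0+5+19+9+9 = 42.
Difference = 47 − 42 = 5.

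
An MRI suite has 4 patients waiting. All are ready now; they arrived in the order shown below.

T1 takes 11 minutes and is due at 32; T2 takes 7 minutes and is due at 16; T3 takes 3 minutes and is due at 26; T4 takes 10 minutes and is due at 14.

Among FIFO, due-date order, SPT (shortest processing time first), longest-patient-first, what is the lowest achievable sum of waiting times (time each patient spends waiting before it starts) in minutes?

FIFO (arrival order): T1 T2 T3 T4.
T1: waits 0, runs 0→11
T2: waits 11, runs 11→18
T3: waits 18, runs 18→21
T4: waits 21, runs 21→31
Sum = 0+11+18+21 = 50.
EDD (increasing due date): T4 T2 T3 T1.
T4: waits 0, runs 0→10
T2: waits 10, runs 10→17
T3: waits 17, runs 17→20
T1: waits 20, runs 20→31
Sum = 0+10+17+20 = 47.
SPT (increasing processing time): T3 T2 T4 T1.
T3: waits 0, runs 0→3
T2: waits 3, runs 3→10
T4: waits 10, runs 10→20
T1: waits 20, runs 20→31
Sum = 0+3+10+20 = 33.
LPT (decreasing processing time): T1 T4 T2 T3.
T1: waits 0, runs 0→11
T4: waits 11, runs 11→21
T2: waits 21, runs 21→28
T3: waits 28, runs 28→31
Sum = 0+11+21+28 = 60.
FIFO 50, EDD 47, SPT 33, LPT 60 → minimum 33.

33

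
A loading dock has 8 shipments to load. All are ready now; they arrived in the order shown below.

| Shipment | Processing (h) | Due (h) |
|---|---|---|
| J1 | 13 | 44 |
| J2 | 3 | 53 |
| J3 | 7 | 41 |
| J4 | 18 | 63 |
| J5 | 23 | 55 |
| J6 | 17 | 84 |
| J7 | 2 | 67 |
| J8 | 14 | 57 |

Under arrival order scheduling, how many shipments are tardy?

3

FIFO (arrival order): J1 J2 J3 J4 J5 J6 J7 J8.
J1: 0→13, due 44, tardiness 0
J2: 13→16, due 53, tardiness 0
J3: 16→23, due 41, tardiness 0
J4: 23→41, due 63, tardiness 0
J5: 41→64, due 55, tardiness 9
J6: 64→81, due 84, tardiness 0
J7: 81→83, due 67, tardiness 16
J8: 83→97, due 57, tardiness 40
Late shipments: 3.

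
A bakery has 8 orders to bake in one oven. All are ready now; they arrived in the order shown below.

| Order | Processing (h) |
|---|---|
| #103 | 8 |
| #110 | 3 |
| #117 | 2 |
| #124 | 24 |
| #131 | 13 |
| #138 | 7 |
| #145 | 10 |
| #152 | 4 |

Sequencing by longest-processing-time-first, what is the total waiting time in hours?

360

LPT (decreasing processing time): #124 #131 #145 #103 #138 #152 #110 #117.
#124: waits 0, runs 0→24
#131: waits 24, runs 24→37
#145: waits 37, runs 37→47
#103: waits 47, runs 47→55
#138: waits 55, runs 55→62
#152: waits 62, runs 62→66
#110: waits 66, runs 66→69
#117: waits 69, runs 69→71
Sum = 0+24+37+47+55+62+66+69 = 360.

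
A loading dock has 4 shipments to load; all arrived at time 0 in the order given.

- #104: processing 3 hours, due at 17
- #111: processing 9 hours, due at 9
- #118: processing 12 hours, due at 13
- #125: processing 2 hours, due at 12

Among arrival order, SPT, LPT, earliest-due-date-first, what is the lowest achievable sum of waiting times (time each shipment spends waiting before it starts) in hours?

FIFO (arrival order): #104 #111 #118 #125.
#104: waits 0, runs 0→3
#111: waits 3, runs 3→12
#118: waits 12, runs 12→24
#125: waits 24, runs 24→26
Sum = 0+3+12+24 = 39.
SPT (increasing processing time): #125 #104 #111 #118.
#125: waits 0, runs 0→2
#104: waits 2, runs 2→5
#111: waits 5, runs 5→14
#118: waits 14, runs 14→26
Sum = 0+2+5+14 = 21.
LPT (decreasing processing time): #118 #111 #104 #125.
#118: waits 0, runs 0→12
#111: waits 12, runs 12→21
#104: waits 21, runs 21→24
#125: waits 24, runs 24→26
Sum = 0+12+21+24 = 57.
EDD (increasing due date): #111 #125 #118 #104.
#111: waits 0, runs 0→9
#125: waits 9, runs 9→11
#118: waits 11, runs 11→23
#104: waits 23, runs 23→26
Sum = 0+9+11+23 = 43.
FIFO 39, SPT 21, LPT 57, EDD 43 → minimum 21.

21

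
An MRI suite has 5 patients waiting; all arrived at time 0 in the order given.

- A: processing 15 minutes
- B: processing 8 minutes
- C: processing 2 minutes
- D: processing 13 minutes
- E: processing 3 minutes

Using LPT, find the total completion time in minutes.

159

LPT (decreasing processing time): A D B E C.
A: 0→15
D: 15→28
B: 28→36
E: 36→39
C: 39→41
Sum = 15+28+36+39+41 = 159.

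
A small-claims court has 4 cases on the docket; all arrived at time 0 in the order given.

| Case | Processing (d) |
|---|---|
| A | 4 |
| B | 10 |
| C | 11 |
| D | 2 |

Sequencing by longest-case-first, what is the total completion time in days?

LPT (decreasing processing time): C B A D.
C: 0→11
B: 11→21
A: 21→25
D: 25→27
Sum = 11+21+25+27 = 84.

84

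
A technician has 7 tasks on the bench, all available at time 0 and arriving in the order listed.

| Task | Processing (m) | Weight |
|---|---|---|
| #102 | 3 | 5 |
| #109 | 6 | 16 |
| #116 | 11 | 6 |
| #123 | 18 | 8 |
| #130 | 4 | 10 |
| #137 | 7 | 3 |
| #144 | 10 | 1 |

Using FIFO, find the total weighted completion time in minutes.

1209

FIFO (arrival order): #102 #109 #116 #123 #130 #137 #144.
#102: finishes 3, weight 5, w·C = 15
#109: finishes 9, weight 16, w·C = 144
#116: finishes 20, weight 6, w·C = 120
#123: finishes 38, weight 8, w·C = 304
#130: finishes 42, weight 10, w·C = 420
#137: finishes 49, weight 3, w·C = 147
#144: finishes 59, weight 1, w·C = 59
Sum = 15+144+120+304+420+147+59 = 1209.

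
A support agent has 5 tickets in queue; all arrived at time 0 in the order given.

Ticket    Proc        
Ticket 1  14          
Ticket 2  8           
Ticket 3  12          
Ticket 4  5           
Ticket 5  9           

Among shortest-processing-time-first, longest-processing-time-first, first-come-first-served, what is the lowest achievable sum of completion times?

SPT (increasing processing time): Ticket 4 Ticket 2 Ticket 5 Ticket 3 Ticket 1.
Ticket 4: 0→5
Ticket 2: 5→13
Ticket 5: 13→22
Ticket 3: 22→34
Ticket 1: 34→48
Sum = 5+13+22+34+48 = 122.
LPT (decreasing processing time): Ticket 1 Ticket 3 Ticket 5 Ticket 2 Ticket 4.
Ticket 1: 0→14
Ticket 3: 14→26
Ticket 5: 26→35
Ticket 2: 35→43
Ticket 4: 43→48
Sum = 14+26+35+43+48 = 166.
FIFO (arrival order): Ticket 1 Ticket 2 Ticket 3 Ticket 4 Ticket 5.
Ticket 1: 0→14
Ticket 2: 14→22
Ticket 3: 22→34
Ticket 4: 34→39
Ticket 5: 39→48
Sum = 14+22+34+39+48 = 157.
SPT 122, LPT 166, FIFO 157 → minimum 122.

122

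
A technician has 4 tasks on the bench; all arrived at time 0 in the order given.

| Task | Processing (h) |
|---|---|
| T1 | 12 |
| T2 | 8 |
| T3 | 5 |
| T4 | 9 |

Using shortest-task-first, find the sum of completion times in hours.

SPT (increasing processing time): T3 T2 T4 T1.
T3: 0→5
T2: 5→13
T4: 13→22
T1: 22→34
Sum = 5+13+22+34 = 74.

74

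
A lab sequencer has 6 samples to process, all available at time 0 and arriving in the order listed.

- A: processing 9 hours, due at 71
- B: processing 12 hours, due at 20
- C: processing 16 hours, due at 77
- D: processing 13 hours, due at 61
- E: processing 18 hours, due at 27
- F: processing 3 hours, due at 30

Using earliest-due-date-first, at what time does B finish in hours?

EDD (increasing due date): B E F D A C.
B: 0→12

12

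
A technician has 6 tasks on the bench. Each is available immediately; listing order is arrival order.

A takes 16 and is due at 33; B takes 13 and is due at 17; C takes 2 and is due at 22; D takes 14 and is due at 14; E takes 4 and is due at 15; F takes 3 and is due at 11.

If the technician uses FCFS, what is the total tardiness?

127

FIFO (arrival order): A B C D E F.
A: 0→16, due 33, tardiness 0
B: 16→29, due 17, tardiness 12
C: 29→31, due 22, tardiness 9
D: 31→45, due 14, tardiness 31
E: 45→49, due 15, tardiness 34
F: 49→52, due 11, tardiness 41
Sum = 0+12+9+31+34+41 = 127.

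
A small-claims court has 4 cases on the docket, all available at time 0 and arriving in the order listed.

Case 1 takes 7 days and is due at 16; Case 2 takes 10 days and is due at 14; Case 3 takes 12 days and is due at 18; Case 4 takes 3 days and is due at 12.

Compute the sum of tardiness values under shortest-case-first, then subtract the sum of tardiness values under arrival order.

-14

SPT (increasing processing time): Case 4 Case 1 Case 2 Case 3.
Case 4: 0→3, due 12, tardiness 0
Case 1: 3→10, due 16, tardiness 0
Case 2: 10→20, due 14, tardiness 6
Case 3: 20→32, due 18, tardiness 14
Sum = 0+0+6+14 = 20.
FIFO (arrival order): Case 1 Case 2 Case 3 Case 4.
Case 1: 0→7, due 16, tardiness 0
Case 2: 7→17, due 14, tardiness 3
Case 3: 17→29, due 18, tardiness 11
Case 4: 29→32, due 12, tardiness 20
Sum = 0+3+11+20 = 34.
Difference = 20 − 34 = -14.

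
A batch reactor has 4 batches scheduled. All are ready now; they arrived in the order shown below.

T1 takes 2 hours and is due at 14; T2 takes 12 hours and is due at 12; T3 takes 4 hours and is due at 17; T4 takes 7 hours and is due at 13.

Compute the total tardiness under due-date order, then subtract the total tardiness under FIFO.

EDD (increasing due date): T2 T4 T1 T3.
T2: 0→12, due 12, tardiness 0
T4: 12→19, due 13, tardiness 6
T1: 19→21, due 14, tardiness 7
T3: 21→25, due 17, tardiness 8
Sum = 0+6+7+8 = 21.
FIFO (arrival order): T1 T2 T3 T4.
T1: 0→2, due 14, tardiness 0
T2: 2→14, due 12, tardiness 2
T3: 14→18, due 17, tardiness 1
T4: 18→25, due 13, tardiness 12
Sum = 0+2+1+12 = 15.
Difference = 21 − 15 = 6.

6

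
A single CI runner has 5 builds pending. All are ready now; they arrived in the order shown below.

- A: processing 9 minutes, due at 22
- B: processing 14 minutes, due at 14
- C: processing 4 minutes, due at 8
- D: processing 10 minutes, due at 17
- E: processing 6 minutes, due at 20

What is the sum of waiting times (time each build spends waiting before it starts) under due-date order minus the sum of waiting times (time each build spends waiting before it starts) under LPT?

EDD (increasing due date): C B D E A.
C: waits 0, runs 0→4
B: waits 4, runs 4→18
D: waits 18, runs 18→28
E: waits 28, runs 28→34
A: waits 34, runs 34→43
Sum = 0+4+18+28+34 = 84.
LPT (decreasing processing time): B D A E C.
B: waits 0, runs 0→14
D: waits 14, runs 14→24
A: waits 24, runs 24→33
E: waits 33, runs 33→39
C: waits 39, runs 39→43
Sum = 0+14+24+33+39 = 110.
Difference = 84 − 110 = -26.

-26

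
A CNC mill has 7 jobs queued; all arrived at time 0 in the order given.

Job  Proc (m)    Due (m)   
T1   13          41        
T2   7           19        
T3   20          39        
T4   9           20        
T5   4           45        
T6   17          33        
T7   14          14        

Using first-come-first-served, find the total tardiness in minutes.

146

FIFO (arrival order): T1 T2 T3 T4 T5 T6 T7.
T1: 0→13, due 41, tardiness 0
T2: 13→20, due 19, tardiness 1
T3: 20→40, due 39, tardiness 1
T4: 40→49, due 20, tardiness 29
T5: 49→53, due 45, tardiness 8
T6: 53→70, due 33, tardiness 37
T7: 70→84, due 14, tardiness 70
Sum = 0+1+1+29+8+37+70 = 146.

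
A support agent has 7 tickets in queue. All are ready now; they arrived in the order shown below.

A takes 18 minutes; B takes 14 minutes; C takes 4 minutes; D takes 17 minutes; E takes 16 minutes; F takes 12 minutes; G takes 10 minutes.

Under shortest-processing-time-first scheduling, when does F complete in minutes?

SPT (increasing processing time): C G F B E D A.
C: 0→4
G: 4→14
F: 14→26

26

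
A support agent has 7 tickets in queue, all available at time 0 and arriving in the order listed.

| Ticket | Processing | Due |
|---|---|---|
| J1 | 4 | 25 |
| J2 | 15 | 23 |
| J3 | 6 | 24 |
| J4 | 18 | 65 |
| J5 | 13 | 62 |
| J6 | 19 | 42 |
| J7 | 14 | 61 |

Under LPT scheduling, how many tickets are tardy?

LPT (decreasing processing time): J6 J4 J2 J7 J5 J3 J1.
J6: 0→19, due 42, tardiness 0
J4: 19→37, due 65, tardiness 0
J2: 37→52, due 23, tardiness 29
J7: 52→66, due 61, tardiness 5
J5: 66→79, due 62, tardiness 17
J3: 79→85, due 24, tardiness 61
J1: 85→89, due 25, tardiness 64
Late tickets: 5.

5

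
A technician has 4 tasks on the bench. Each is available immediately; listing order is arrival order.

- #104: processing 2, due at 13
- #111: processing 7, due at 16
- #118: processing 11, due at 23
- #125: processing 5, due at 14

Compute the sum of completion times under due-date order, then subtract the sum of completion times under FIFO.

-8

EDD (increasing due date): #104 #125 #111 #118.
#104: 0→2
#125: 2→7
#111: 7→14
#118: 14→25
Sum = 2+7+14+25 = 48.
FIFO (arrival order): #104 #111 #118 #125.
#104: 0→2
#111: 2→9
#118: 9→20
#125: 20→25
Sum = 2+9+20+25 = 56.
Difference = 48 − 56 = -8.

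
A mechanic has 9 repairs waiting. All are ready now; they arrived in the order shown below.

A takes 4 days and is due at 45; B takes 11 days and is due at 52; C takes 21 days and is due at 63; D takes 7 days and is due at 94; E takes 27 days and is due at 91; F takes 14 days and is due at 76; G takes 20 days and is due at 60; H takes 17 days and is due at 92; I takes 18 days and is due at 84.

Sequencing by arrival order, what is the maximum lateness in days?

55

FIFO (arrival order): A B C D E F G H I.
A: 0→4, due 45, lateness -41
B: 4→15, due 52, lateness -37
C: 15→36, due 63, lateness -27
D: 36→43, due 94, lateness -51
E: 43→70, due 91, lateness -21
F: 70→84, due 76, lateness 8
G: 84→104, due 60, lateness 44
H: 104→121, due 92, lateness 29
I: 121→139, due 84, lateness 55
Maximum = 55.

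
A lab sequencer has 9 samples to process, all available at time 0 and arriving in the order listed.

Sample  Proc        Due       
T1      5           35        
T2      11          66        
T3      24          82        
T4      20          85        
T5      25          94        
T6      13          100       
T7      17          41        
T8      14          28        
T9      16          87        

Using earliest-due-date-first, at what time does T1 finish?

EDD (increasing due date): T8 T1 T7 T2 T3 T4 T9 T5 T6.
T8: 0→14
T1: 14→19

19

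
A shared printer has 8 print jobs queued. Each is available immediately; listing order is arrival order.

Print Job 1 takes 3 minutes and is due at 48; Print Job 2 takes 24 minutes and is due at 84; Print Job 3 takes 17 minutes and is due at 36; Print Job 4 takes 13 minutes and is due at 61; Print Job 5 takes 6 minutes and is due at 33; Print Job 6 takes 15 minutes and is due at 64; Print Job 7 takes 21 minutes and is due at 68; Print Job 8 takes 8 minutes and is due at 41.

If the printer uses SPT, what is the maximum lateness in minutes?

SPT (increasing processing time): Print Job 1 Print Job 5 Print Job 8 Print Job 4 Print Job 6 Print Job 3 Print Job 7 Print Job 2.
Print Job 1: 0→3, due 48, lateness -45
Print Job 5: 3→9, due 33, lateness -24
Print Job 8: 9→17, due 41, lateness -24
Print Job 4: 17→30, due 61, lateness -31
Print Job 6: 30→45, due 64, lateness -19
Print Job 3: 45→62, due 36, lateness 26
Print Job 7: 62→83, due 68, lateness 15
Print Job 2: 83→107, due 84, lateness 23
Maximum = 26.

26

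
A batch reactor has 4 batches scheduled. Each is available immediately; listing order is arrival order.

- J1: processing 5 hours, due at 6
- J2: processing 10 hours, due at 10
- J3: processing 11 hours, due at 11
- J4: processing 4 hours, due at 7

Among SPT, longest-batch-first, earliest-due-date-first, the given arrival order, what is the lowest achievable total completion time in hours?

62

SPT (increasing processing time): J4 J1 J2 J3.
J4: 0→4
J1: 4→9
J2: 9→19
J3: 19→30
Sum = 4+9+19+30 = 62.
LPT (decreasing processing time): J3 J2 J1 J4.
J3: 0→11
J2: 11→21
J1: 21→26
J4: 26→30
Sum = 11+21+26+30 = 88.
EDD (increasing due date): J1 J4 J2 J3.
J1: 0→5
J4: 5→9
J2: 9→19
J3: 19→30
Sum = 5+9+19+30 = 63.
FIFO (arrival order): J1 J2 J3 J4.
J1: 0→5
J2: 5→15
J3: 15→26
J4: 26→30
Sum = 5+15+26+30 = 76.
SPT 62, LPT 88, EDD 63, FIFO 76 → minimum 62.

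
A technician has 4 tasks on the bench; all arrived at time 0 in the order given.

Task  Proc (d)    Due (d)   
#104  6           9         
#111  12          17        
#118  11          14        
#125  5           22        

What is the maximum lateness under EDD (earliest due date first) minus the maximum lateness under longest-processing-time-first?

EDD (increasing due date): #104 #118 #111 #125.
#104: 0→6, due 9, lateness -3
#118: 6→17, due 14, lateness 3
#111: 17→29, due 17, lateness 12
#125: 29→34, due 22, lateness 12
Maximum = 12.
LPT (decreasing processing time): #111 #118 #104 #125.
#111: 0→12, due 17, lateness -5
#118: 12→23, due 14, lateness 9
#104: 23→29, due 9, lateness 20
#125: 29→34, due 22, lateness 12
Maximum = 20.
Difference = 12 − 20 = -8.

-8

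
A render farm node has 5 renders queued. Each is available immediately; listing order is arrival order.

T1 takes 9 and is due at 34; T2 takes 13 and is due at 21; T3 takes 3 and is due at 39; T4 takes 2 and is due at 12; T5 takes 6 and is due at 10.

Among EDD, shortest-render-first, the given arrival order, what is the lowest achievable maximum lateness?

EDD (increasing due date): T5 T4 T2 T1 T3.
T5: 0→6, due 10, lateness -4
T4: 6→8, due 12, lateness -4
T2: 8→21, due 21, lateness 0
T1: 21→30, due 34, lateness -4
T3: 30→33, due 39, lateness -6
Maximum = 0.
SPT (increasing processing time): T4 T3 T5 T1 T2.
T4: 0→2, due 12, lateness -10
T3: 2→5, due 39, lateness -34
T5: 5→11, due 10, lateness 1
T1: 11→20, due 34, lateness -14
T2: 20→33, due 21, lateness 12
Maximum = 12.
FIFO (arrival order): T1 T2 T3 T4 T5.
T1: 0→9, due 34, lateness -25
T2: 9→22, due 21, lateness 1
T3: 22→25, due 39, lateness -14
T4: 25→27, due 12, lateness 15
T5: 27→33, due 10, lateness 23
Maximum = 23.
EDD 0, SPT 12, FIFO 23 → minimum 0.

0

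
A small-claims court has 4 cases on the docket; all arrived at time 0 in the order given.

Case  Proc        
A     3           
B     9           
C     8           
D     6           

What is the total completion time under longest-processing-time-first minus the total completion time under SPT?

20

LPT (decreasing processing time): B C D A.
B: 0→9
C: 9→17
D: 17→23
A: 23→26
Sum = 9+17+23+26 = 75.
SPT (increasing processing time): A D C B.
A: 0→3
D: 3→9
C: 9→17
B: 17→26
Sum = 3+9+17+26 = 55.
Difference = 75 − 55 = 20.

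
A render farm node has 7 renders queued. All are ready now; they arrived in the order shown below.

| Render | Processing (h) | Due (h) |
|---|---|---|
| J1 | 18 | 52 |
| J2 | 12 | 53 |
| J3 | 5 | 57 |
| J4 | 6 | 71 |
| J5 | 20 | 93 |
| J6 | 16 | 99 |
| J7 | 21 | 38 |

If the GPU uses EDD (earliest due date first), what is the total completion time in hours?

EDD (increasing due date): J7 J1 J2 J3 J4 J5 J6.
J7: 0→21
J1: 21→39
J2: 39→51
J3: 51→56
J4: 56→62
J5: 62→82
J6: 82→98
Sum = 21+39+51+56+62+82+98 = 409.

409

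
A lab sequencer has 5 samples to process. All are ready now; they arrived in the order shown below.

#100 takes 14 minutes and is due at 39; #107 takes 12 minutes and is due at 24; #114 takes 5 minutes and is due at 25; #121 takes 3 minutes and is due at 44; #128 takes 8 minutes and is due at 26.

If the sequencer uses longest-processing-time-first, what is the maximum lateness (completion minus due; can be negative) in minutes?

14

LPT (decreasing processing time): #100 #107 #128 #114 #121.
#100: 0→14, due 39, lateness -25
#107: 14→26, due 24, lateness 2
#128: 26→34, due 26, lateness 8
#114: 34→39, due 25, lateness 14
#121: 39→42, due 44, lateness -2
Maximum = 14.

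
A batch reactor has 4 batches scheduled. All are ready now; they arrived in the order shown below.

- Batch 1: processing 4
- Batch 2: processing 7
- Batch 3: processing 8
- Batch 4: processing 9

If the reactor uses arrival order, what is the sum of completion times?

FIFO (arrival order): Batch 1 Batch 2 Batch 3 Batch 4.
Batch 1: 0→4
Batch 2: 4→11
Batch 3: 11→19
Batch 4: 19→28
Sum = 4+11+19+28 = 62.

62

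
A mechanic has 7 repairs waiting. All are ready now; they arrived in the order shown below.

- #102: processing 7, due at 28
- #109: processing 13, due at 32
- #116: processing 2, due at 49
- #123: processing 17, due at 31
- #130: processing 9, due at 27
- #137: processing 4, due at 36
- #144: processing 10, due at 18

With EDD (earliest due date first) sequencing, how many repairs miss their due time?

EDD (increasing due date): #144 #130 #102 #123 #109 #137 #116.
#144: 0→10, due 18, tardiness 0
#130: 10→19, due 27, tardiness 0
#102: 19→26, due 28, tardiness 0
#123: 26→43, due 31, tardiness 12
#109: 43→56, due 32, tardiness 24
#137: 56→60, due 36, tardiness 24
#116: 60→62, due 49, tardiness 13
Late repairs: 4.

4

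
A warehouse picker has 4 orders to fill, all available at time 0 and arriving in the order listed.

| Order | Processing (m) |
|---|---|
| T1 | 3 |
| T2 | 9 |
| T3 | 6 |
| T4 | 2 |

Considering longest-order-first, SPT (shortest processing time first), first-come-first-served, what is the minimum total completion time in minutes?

38

LPT (decreasing processing time): T2 T3 T1 T4.
T2: 0→9
T3: 9→15
T1: 15→18
T4: 18→20
Sum = 9+15+18+20 = 62.
SPT (increasing processing time): T4 T1 T3 T2.
T4: 0→2
T1: 2→5
T3: 5→11
T2: 11→20
Sum = 2+5+11+20 = 38.
FIFO (arrival order): T1 T2 T3 T4.
T1: 0→3
T2: 3→12
T3: 12→18
T4: 18→20
Sum = 3+12+18+20 = 53.
LPT 62, SPT 38, FIFO 53 → minimum 38.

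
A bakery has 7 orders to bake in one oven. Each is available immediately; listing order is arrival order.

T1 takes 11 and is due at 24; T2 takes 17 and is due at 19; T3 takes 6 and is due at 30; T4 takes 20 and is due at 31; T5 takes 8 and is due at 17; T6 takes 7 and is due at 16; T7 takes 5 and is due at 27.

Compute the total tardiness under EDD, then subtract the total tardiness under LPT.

-94

EDD (increasing due date): T6 T5 T2 T1 T7 T3 T4.
T6: 0→7, due 16, tardiness 0
T5: 7→15, due 17, tardiness 0
T2: 15→32, due 19, tardiness 13
T1: 32→43, due 24, tardiness 19
T7: 43→48, due 27, tardiness 21
T3: 48→54, due 30, tardiness 24
T4: 54→74, due 31, tardiness 43
Sum = 0+0+13+19+21+24+43 = 120.
LPT (decreasing processing time): T4 T2 T1 T5 T6 T3 T7.
T4: 0→20, due 31, tardiness 0
T2: 20→37, due 19, tardiness 18
T1: 37→48, due 24, tardiness 24
T5: 48→56, due 17, tardiness 39
T6: 56→63, due 16, tardiness 47
T3: 63→69, due 30, tardiness 39
T7: 69→74, due 27, tardiness 47
Sum = 0+18+24+39+47+39+47 = 214.
Difference = 120 − 214 = -94.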